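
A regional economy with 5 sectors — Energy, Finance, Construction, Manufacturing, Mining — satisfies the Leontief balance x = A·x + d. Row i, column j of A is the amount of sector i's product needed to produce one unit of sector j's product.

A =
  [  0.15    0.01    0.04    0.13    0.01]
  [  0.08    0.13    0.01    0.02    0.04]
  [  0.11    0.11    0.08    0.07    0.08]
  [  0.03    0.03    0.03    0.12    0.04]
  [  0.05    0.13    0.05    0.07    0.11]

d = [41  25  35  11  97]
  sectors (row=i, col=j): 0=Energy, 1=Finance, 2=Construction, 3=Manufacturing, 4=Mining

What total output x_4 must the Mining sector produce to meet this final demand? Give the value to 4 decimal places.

Form M = I − A:
  [  0.85   -0.01   -0.04   -0.13   -0.01]
  [ -0.08    0.87   -0.01   -0.02   -0.04]
  [ -0.11   -0.11    0.92   -0.07   -0.08]
  [ -0.03   -0.03   -0.03    0.88   -0.04]
  [ -0.05   -0.13   -0.05   -0.07    0.89]
Leontief inverse L = M⁻¹:
  [  1.1954    0.0319    0.0599    0.1844    0.0285]
  [  0.1177    1.1640    0.0226    0.0502    0.0579]
  [  0.1697    0.1633    1.1064    0.1259    0.1144]
  [  0.0550    0.0548    0.0438    1.1539    0.0589]
  [  0.0982    0.1853    0.0723    0.1155    1.1447]
Total output x = L · d:
  x_0 = 1.1954·41 + 0.0319·25 + 0.0599·35 + 0.1844·11 + 0.0285·97 = 56.7019
  x_1 = 0.1177·41 + 1.1640·25 + 0.0226·35 + 0.0502·11 + 0.0579·97 = 40.8847
  x_2 = 0.1697·41 + 0.1633·25 + 1.1064·35 + 0.1259·11 + 0.1144·97 = 62.2430
  x_3 = 0.0550·41 + 0.0548·25 + 0.0438·35 + 1.1539·11 + 0.0589·97 = 23.5622
  x_4 = 0.0982·41 + 0.1853·25 + 0.0723·35 + 0.1155·11 + 1.1447·97 = 123.4962

123.4962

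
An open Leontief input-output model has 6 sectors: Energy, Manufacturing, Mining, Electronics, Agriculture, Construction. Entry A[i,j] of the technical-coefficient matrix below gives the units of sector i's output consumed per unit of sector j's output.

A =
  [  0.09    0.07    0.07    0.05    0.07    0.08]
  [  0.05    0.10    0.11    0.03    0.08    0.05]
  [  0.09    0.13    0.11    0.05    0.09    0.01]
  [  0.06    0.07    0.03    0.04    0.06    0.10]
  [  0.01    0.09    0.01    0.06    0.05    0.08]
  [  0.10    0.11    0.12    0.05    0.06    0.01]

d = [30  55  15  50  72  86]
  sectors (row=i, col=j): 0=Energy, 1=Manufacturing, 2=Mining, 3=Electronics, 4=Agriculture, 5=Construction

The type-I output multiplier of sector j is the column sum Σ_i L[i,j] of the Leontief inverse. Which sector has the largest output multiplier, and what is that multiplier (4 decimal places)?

Form M = I − A:
  [  0.91   -0.07   -0.07   -0.05   -0.07   -0.08]
  [ -0.05    0.90   -0.11   -0.03   -0.08   -0.05]
  [ -0.09   -0.13    0.89   -0.05   -0.09   -0.01]
  [ -0.06   -0.07   -0.03    0.96   -0.06   -0.10]
  [ -0.01   -0.09   -0.01   -0.06    0.95   -0.08]
  [ -0.10   -0.11   -0.12   -0.05   -0.06    0.99]
Leontief inverse L = M⁻¹:
  [  1.1391    0.1400    0.1271    0.0840    0.1206    0.1186]
  [  0.0959    1.1712    0.1674    0.0630    0.1309    0.0855]
  [  0.1408    0.2085    1.1724    0.0870    0.1479    0.0545]
  [  0.1008    0.1285    0.0787    1.0682    0.1015    0.1315]
  [  0.0416    0.1383    0.0497    0.0824    1.0840    0.1068]
  [  0.1504    0.1844    0.1805    0.0850    0.1155    1.0513]
Total output x = L · d:
  x_0 = 1.1391·30 + 0.1400·55 + 0.1271·15 + 0.0840·50 + 0.1206·72 + 0.1186·86 = 66.8653
  x_1 = 0.0959·30 + 1.1712·55 + 0.1674·15 + 0.0630·50 + 0.1309·72 + 0.0855·86 = 89.7345
  x_2 = 0.1408·30 + 0.2085·55 + 1.1724·15 + 0.0870·50 + 0.1479·72 + 0.0545·86 = 52.9632
  x_3 = 0.1008·30 + 0.1285·55 + 0.0787·15 + 1.0682·50 + 0.1015·72 + 0.1315·86 = 83.3051
  x_4 = 0.0416·30 + 0.1383·55 + 0.0497·15 + 0.0824·50 + 1.0840·72 + 0.1068·86 = 100.9471
  x_5 = 0.1504·30 + 0.1844·55 + 0.1805·15 + 0.0850·50 + 0.1155·72 + 1.0513·86 = 120.3384
Output multipliers (column sums of L):
  Energy: 1.6685
  Manufacturing: 1.9710
  Mining: 1.7758
  Electronics: 1.4696
  Agriculture: 1.7004
  Construction: 1.5483

Manufacturing (1.9710)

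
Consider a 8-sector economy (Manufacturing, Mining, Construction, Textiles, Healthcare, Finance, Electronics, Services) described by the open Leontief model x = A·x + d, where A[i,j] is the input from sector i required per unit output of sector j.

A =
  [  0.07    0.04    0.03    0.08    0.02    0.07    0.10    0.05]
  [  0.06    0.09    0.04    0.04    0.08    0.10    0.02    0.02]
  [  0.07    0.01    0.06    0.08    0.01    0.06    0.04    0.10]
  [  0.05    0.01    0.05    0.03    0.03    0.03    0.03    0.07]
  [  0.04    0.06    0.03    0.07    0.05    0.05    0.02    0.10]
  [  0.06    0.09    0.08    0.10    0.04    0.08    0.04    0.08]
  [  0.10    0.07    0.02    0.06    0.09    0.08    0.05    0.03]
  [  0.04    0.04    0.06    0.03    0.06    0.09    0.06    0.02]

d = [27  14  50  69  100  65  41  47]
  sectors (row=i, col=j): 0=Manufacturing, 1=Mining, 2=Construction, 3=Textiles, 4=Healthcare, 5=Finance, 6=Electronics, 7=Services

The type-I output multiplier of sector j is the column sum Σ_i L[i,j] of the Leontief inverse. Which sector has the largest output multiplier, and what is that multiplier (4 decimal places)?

Form M = I − A:
  [  0.93   -0.04   -0.03   -0.08   -0.02   -0.07   -0.10   -0.05]
  [ -0.06    0.91   -0.04   -0.04   -0.08   -0.10   -0.02   -0.02]
  [ -0.07   -0.01    0.94   -0.08   -0.01   -0.06   -0.04   -0.10]
  [ -0.05   -0.01   -0.05    0.97   -0.03   -0.03   -0.03   -0.07]
  [ -0.04   -0.06   -0.03   -0.07    0.95   -0.05   -0.02   -0.10]
  [ -0.06   -0.09   -0.08   -0.10   -0.04    0.92   -0.04   -0.08]
  [ -0.10   -0.07   -0.02   -0.06   -0.09   -0.08    0.95   -0.03]
  [ -0.04   -0.04   -0.06   -0.03   -0.06   -0.09   -0.06    0.98]
Leontief inverse L = M⁻¹:
  [  1.1228    0.0831    0.0683    0.1308    0.0602    0.1280    0.1397    0.0962]
  [  0.1085    1.1363    0.0796    0.0928    0.1181    0.1581    0.0552    0.0701]
  [  0.1160    0.0448    1.0979    0.1260    0.0430    0.1126    0.0781    0.1438]
  [  0.0822    0.0351    0.0758    1.0629    0.0536    0.0674    0.0565    0.1013]
  [  0.0824    0.0976    0.0663    0.1128    1.0851    0.1023    0.0532    0.1417]
  [  0.1206    0.1407    0.1298    0.1609    0.0861    1.1508    0.0853    0.1391]
  [  0.1545    0.1193    0.0612    0.1171    0.1324    0.1428    1.0918    0.0835]
  [  0.0855    0.0798    0.0953    0.0782    0.0940    0.1413    0.0924    1.0657]
Total output x = L · d:
  x_0 = 1.1228·27 + 0.0831·14 + 0.0683·50 + 0.1308·69 + 0.0602·100 + 0.1280·65 + 0.1397·41 + 0.0962·47 = 68.5037
  x_1 = 0.1085·27 + 1.1363·14 + 0.0796·50 + 0.0928·69 + 0.1181·100 + 0.1581·65 + 0.0552·41 + 0.0701·47 = 56.8586
  x_2 = 0.1160·27 + 0.0448·14 + 1.0979·50 + 0.1260·69 + 0.0430·100 + 0.1126·65 + 0.0781·41 + 0.1438·47 = 88.9274
  x_3 = 0.0822·27 + 0.0351·14 + 0.0758·50 + 1.0629·69 + 0.0536·100 + 0.0674·65 + 0.0565·41 + 0.1013·47 = 96.6579
  x_4 = 0.0824·27 + 0.0976·14 + 0.0663·50 + 0.1128·69 + 1.0851·100 + 0.1023·65 + 0.0532·41 + 0.1417·47 = 138.7026
  x_5 = 0.1206·27 + 0.1407·14 + 0.1298·50 + 0.1609·69 + 0.0861·100 + 1.1508·65 + 0.0853·41 + 0.1391·47 = 116.2682
  x_6 = 0.1545·27 + 0.1193·14 + 0.0612·50 + 0.1171·69 + 0.1324·100 + 0.1428·65 + 1.0918·41 + 0.0835·47 = 88.1838
  x_7 = 0.0855·27 + 0.0798·14 + 0.0953·50 + 0.0782·69 + 0.0940·100 + 0.1413·65 + 0.0924·41 + 1.0657·47 = 86.0482
Output multipliers (column sums of L):
  Manufacturing: 1.8725
  Mining: 1.7367
  Construction: 1.6741
  Textiles: 1.8814
  Healthcare: 1.6725
  Finance: 2.0034
  Electronics: 1.6521
  Services: 1.8414

Finance (2.0034)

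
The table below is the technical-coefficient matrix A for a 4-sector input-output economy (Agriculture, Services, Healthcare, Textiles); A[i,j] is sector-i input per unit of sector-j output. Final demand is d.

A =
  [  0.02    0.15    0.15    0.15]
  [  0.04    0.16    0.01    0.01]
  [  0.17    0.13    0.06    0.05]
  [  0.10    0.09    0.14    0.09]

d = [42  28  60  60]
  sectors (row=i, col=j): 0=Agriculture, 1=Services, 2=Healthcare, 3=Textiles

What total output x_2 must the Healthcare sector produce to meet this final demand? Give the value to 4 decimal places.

Form M = I − A:
  [  0.98   -0.15   -0.15   -0.15]
  [ -0.04    0.84   -0.01   -0.01]
  [ -0.17   -0.13    0.94   -0.05]
  [ -0.10   -0.09   -0.14    0.91]
Leontief inverse L = M⁻¹:
  [  1.0856    0.2462    0.2046    0.1929]
  [  0.0561    1.2070    0.0254    0.0239]
  [  0.2125    0.2210    1.1148    0.0987]
  [  0.1575    0.1804    0.1965    1.1376]
Total output x = L · d:
  x_0 = 1.0856·42 + 0.2462·28 + 0.2046·60 + 0.1929·60 = 76.3388
  x_1 = 0.0561·42 + 1.2070·28 + 0.0254·60 + 0.0239·60 = 39.1071
  x_2 = 0.2125·42 + 0.2210·28 + 1.1148·60 + 0.0987·60 = 87.9228
  x_3 = 0.1575·42 + 0.1804·28 + 0.1965·60 + 1.1376·60 = 91.7173

87.9228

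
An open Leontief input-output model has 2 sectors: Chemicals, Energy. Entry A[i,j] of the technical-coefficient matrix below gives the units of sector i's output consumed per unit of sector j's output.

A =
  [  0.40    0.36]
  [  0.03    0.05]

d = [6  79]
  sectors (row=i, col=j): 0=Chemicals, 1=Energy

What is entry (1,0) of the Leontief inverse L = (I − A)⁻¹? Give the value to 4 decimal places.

L[1,0] = 0.0536

Form M = I − A:
  [  0.60   -0.36]
  [ -0.03    0.95]
Leontief inverse L = M⁻¹:
  [  1.6989    0.6438]
  [  0.0536    1.0730]
Total output x = L · d:
  x_0 = 1.6989·6 + 0.6438·79 = 61.0515
  x_1 = 0.0536·6 + 1.0730·79 = 85.0858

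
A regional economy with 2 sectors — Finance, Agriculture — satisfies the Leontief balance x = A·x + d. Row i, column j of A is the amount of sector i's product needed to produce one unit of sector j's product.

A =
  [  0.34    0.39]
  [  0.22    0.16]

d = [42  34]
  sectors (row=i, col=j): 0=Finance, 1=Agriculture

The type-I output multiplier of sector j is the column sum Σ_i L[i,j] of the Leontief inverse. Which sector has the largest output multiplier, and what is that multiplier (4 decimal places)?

Finance (2.2621)

Form M = I − A:
  [  0.66   -0.39]
  [ -0.22    0.84]
Leontief inverse L = M⁻¹:
  [  1.7926    0.8323]
  [  0.4695    1.4085]
Total output x = L · d:
  x_0 = 1.7926·42 + 0.8323·34 = 103.5851
  x_1 = 0.4695·42 + 1.4085·34 = 67.6056
Output multipliers (column sums of L):
  Finance: 2.2621
  Agriculture: 2.2407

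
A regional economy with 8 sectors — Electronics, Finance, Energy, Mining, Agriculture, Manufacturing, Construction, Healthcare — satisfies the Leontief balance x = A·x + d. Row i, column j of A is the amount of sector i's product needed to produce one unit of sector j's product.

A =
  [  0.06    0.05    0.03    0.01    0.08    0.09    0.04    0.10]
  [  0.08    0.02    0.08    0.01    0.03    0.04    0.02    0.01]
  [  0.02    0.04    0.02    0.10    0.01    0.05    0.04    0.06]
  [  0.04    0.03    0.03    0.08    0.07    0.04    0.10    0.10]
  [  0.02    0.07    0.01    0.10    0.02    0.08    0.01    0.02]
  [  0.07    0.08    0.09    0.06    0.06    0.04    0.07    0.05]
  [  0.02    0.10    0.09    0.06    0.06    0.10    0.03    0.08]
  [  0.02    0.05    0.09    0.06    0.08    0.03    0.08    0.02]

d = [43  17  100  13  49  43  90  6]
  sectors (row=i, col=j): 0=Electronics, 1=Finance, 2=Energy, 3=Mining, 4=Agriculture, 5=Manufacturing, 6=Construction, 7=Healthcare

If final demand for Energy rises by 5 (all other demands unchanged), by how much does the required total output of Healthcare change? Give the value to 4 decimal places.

Form M = I − A:
  [  0.94   -0.05   -0.03   -0.01   -0.08   -0.09   -0.04   -0.10]
  [ -0.08    0.98   -0.08   -0.01   -0.03   -0.04   -0.02   -0.01]
  [ -0.02   -0.04    0.98   -0.10   -0.01   -0.05   -0.04   -0.06]
  [ -0.04   -0.03   -0.03    0.92   -0.07   -0.04   -0.10   -0.10]
  [ -0.02   -0.07   -0.01   -0.10    0.98   -0.08   -0.01   -0.02]
  [ -0.07   -0.08   -0.09   -0.06   -0.06    0.96   -0.07   -0.05]
  [ -0.02   -0.10   -0.09   -0.06   -0.06   -0.10    0.97   -0.08]
  [ -0.02   -0.05   -0.09   -0.06   -0.08   -0.03   -0.08    0.98]
Leontief inverse L = M⁻¹:
  [  1.0933    0.0955    0.0767    0.0575    0.1215    0.1355    0.0786    0.1389]
  [  0.1012    1.0471    0.1044    0.0397    0.0544    0.0705    0.0431    0.0397]
  [  0.0451    0.0720    1.0555    0.1373    0.0439    0.0824    0.0753    0.0952]
  [  0.0723    0.0798    0.0799    1.1350    0.1167    0.0910    0.1449    0.1477]
  [  0.0477    0.0994    0.0433    0.1340    1.0510    0.1101    0.0427    0.0528]
  [  0.1067    0.1277    0.1380    0.1139    0.1041    1.0924    0.1126    0.0993]
  [  0.0595    0.1484    0.1427    0.1173    0.1045    0.1489    1.0766    0.1259]
  [  0.0481    0.0910    0.1281    0.1093    0.1140    0.0741    0.1144    1.0607]
Total output x = L · d:
  x_0 = 1.0933·43 + 0.0955·17 + 0.0767·100 + 0.0575·13 + 0.1215·49 + 0.1355·43 + 0.0786·90 + 0.1389·6 = 76.7477
  x_1 = 0.1012·43 + 1.0471·17 + 0.1044·100 + 0.0397·13 + 0.0544·49 + 0.0705·43 + 0.0431·90 + 0.0397·6 = 42.9233
  x_2 = 0.0451·43 + 0.0720·17 + 1.0555·100 + 0.1373·13 + 0.0439·49 + 0.0824·43 + 0.0753·90 + 0.0952·6 = 123.5426
  x_3 = 0.0723·43 + 0.0798·17 + 0.0799·100 + 1.1350·13 + 0.1167·49 + 0.0910·43 + 0.1449·90 + 0.1477·6 = 50.7668
  x_4 = 0.0477·43 + 0.0994·17 + 0.0433·100 + 0.1340·13 + 1.0510·49 + 0.1101·43 + 0.0427·90 + 0.0528·6 = 70.2096
  x_5 = 0.1067·43 + 0.1277·17 + 0.1380·100 + 0.1139·13 + 0.1041·49 + 1.0924·43 + 0.1126·90 + 0.0993·6 = 84.8450
  x_6 = 0.0595·43 + 0.1484·17 + 0.1427·100 + 0.1173·13 + 0.1045·49 + 0.1489·43 + 1.0766·90 + 0.1259·6 = 130.0530
  x_7 = 0.0481·43 + 0.0910·17 + 0.1281·100 + 0.1093·13 + 0.1140·49 + 0.0741·43 + 0.1144·90 + 1.0607·6 = 43.2779
Δx_7 = L[7,2] · Δd_2 = 0.1281 · 5 = 0.6406

0.6406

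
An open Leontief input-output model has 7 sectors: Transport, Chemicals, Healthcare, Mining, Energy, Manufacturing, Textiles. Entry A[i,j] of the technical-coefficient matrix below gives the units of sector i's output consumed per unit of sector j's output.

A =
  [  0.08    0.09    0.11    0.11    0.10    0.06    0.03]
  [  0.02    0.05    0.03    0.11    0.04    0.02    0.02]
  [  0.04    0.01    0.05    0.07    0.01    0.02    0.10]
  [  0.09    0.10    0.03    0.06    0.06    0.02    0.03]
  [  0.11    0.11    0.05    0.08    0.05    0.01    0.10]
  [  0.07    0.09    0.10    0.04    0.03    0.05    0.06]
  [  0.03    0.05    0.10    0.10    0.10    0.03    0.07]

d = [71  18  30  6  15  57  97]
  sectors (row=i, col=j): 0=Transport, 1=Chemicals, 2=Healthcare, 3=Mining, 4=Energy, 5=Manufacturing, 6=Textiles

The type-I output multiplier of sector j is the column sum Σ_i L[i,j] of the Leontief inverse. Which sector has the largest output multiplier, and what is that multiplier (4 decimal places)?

Form M = I − A:
  [  0.92   -0.09   -0.11   -0.11   -0.10   -0.06   -0.03]
  [ -0.02    0.95   -0.03   -0.11   -0.04   -0.02   -0.02]
  [ -0.04   -0.01    0.95   -0.07   -0.01   -0.02   -0.10]
  [ -0.09   -0.10   -0.03    0.94   -0.06   -0.02   -0.03]
  [ -0.11   -0.11   -0.05   -0.08    0.95   -0.01   -0.10]
  [ -0.07   -0.09   -0.10   -0.04   -0.03    0.95   -0.06]
  [ -0.03   -0.05   -0.10   -0.10   -0.10   -0.03    0.93]
Leontief inverse L = M⁻¹:
  [  1.1444    0.1610    0.1701    0.1914    0.1530    0.0876    0.0869]
  [  0.0527    1.0872    0.0569    0.1496    0.0672    0.0327    0.0454]
  [  0.0714    0.0453    1.0856    0.1135    0.0429    0.0353    0.1306]
  [  0.1329    0.1499    0.0717    1.1193    0.0998    0.0397    0.0646]
  [  0.1635    0.1723    0.1067    0.1584    1.1048    0.0358    0.1467]
  [  0.1128    0.1382    0.1480    0.1029    0.0704    1.0719    0.1026]
  [  0.0829    0.1076    0.1492    0.1671    0.1450    0.0511    1.1206]
Total output x = L · d:
  x_0 = 1.1444·71 + 0.1610·18 + 0.1701·30 + 0.1914·6 + 0.1530·15 + 0.0876·57 + 0.0869·97 = 106.1228
  x_1 = 0.0527·71 + 1.0872·18 + 0.0569·30 + 0.1496·6 + 0.0672·15 + 0.0327·57 + 0.0454·97 = 33.1923
  x_2 = 0.0714·71 + 0.0453·18 + 1.0856·30 + 0.1135·6 + 0.0429·15 + 0.0353·57 + 0.1306·97 = 54.4507
  x_3 = 0.1329·71 + 0.1499·18 + 0.0717·30 + 1.1193·6 + 0.0998·15 + 0.0397·57 + 0.0646·97 = 31.0337
  x_4 = 0.1635·71 + 0.1723·18 + 0.1067·30 + 0.1584·6 + 1.1048·15 + 0.0358·57 + 0.1467·97 = 51.7003
  x_5 = 0.1128·71 + 0.1382·18 + 0.1480·30 + 0.1029·6 + 0.0704·15 + 1.0719·57 + 0.1026·97 = 87.6617
  x_6 = 0.0829·71 + 0.1076·18 + 0.1492·30 + 0.1671·6 + 0.1450·15 + 0.0511·57 + 1.1206·97 = 127.0878
Output multipliers (column sums of L):
  Transport: 1.7607
  Chemicals: 1.8615
  Healthcare: 1.7883
  Mining: 2.0023
  Energy: 1.6831
  Manufacturing: 1.3541
  Textiles: 1.6973

Mining (2.0023)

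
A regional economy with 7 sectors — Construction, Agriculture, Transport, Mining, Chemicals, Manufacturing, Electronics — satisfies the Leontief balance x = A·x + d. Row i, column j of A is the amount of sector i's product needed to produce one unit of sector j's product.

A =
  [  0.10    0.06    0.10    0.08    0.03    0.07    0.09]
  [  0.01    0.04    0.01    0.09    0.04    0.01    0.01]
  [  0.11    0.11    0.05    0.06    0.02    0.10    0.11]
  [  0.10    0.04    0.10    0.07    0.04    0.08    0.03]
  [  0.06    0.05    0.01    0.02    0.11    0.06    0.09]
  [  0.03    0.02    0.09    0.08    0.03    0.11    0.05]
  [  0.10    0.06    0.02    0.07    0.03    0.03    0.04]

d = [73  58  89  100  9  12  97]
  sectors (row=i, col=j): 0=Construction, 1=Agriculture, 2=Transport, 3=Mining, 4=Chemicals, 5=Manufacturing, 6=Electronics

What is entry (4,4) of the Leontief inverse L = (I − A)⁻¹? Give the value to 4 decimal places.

Form M = I − A:
  [  0.90   -0.06   -0.10   -0.08   -0.03   -0.07   -0.09]
  [ -0.01    0.96   -0.01   -0.09   -0.04   -0.01   -0.01]
  [ -0.11   -0.11    0.95   -0.06   -0.02   -0.10   -0.11]
  [ -0.10   -0.04   -0.10    0.93   -0.04   -0.08   -0.03]
  [ -0.06   -0.05   -0.01   -0.02    0.89   -0.06   -0.09]
  [ -0.03   -0.02   -0.09   -0.08   -0.03    0.89   -0.05]
  [ -0.10   -0.06   -0.02   -0.07   -0.03   -0.03    0.96]
Leontief inverse L = M⁻¹:
  [  1.1727    0.1126    0.1564    0.1457    0.0641    0.1334    0.1465]
  [  0.0363    1.0577    0.0313    0.1137    0.0567    0.0333    0.0286]
  [  0.1784    0.1596    1.1060    0.1294    0.0548    0.1609    0.1627]
  [  0.1635    0.0865    0.1525    1.1273    0.0710    0.1399    0.0829]
  [  0.1073    0.0841    0.0432    0.0632    1.1426    0.1013    0.1303]
  [  0.0849    0.0595    0.1362    0.1304    0.0569    1.1650    0.0943]
  [  0.1461    0.0919    0.0580    0.1132    0.0540    0.0691    1.0752]
Total output x = L · d:
  x_0 = 1.1727·73 + 0.1126·58 + 0.1564·89 + 0.1457·100 + 0.0641·9 + 0.1334·12 + 0.1465·97 = 137.0159
  x_1 = 0.0363·73 + 1.0577·58 + 0.0313·89 + 0.1137·100 + 0.0567·9 + 0.0333·12 + 0.0286·97 = 81.8329
  x_2 = 0.1784·73 + 0.1596·58 + 1.1060·89 + 0.1294·100 + 0.0548·9 + 0.1609·12 + 0.1627·97 = 151.8577
  x_3 = 0.1635·73 + 0.0865·58 + 0.1525·89 + 1.1273·100 + 0.0710·9 + 0.1399·12 + 0.0829·97 = 153.6124
  x_4 = 0.1073·73 + 0.0841·58 + 0.0432·89 + 0.0632·100 + 1.1426·9 + 0.1013·12 + 0.1303·97 = 47.0093
  x_5 = 0.0849·73 + 0.0595·58 + 0.1362·89 + 0.1304·100 + 0.0569·9 + 1.1650·12 + 0.0943·97 = 58.4472
  x_6 = 0.1461·73 + 0.0919·58 + 0.0580·89 + 0.1132·100 + 0.0540·9 + 0.0691·12 + 1.0752·97 = 138.0888

L[4,4] = 1.1426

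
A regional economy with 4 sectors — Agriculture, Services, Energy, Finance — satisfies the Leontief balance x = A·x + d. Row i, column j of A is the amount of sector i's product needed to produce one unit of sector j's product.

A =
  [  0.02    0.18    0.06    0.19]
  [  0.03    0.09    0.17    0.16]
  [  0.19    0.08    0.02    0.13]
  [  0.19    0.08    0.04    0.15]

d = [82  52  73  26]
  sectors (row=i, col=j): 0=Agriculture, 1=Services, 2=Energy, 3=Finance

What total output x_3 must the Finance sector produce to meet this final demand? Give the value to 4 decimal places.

Form M = I − A:
  [  0.98   -0.18   -0.06   -0.19]
  [ -0.03    0.91   -0.17   -0.16]
  [ -0.19   -0.08    0.98   -0.13]
  [ -0.19   -0.08   -0.04    0.85]
Leontief inverse L = M⁻¹:
  [  1.1143    0.2594    0.1262    0.3172]
  [  0.1341    1.1700    0.2228    0.2843]
  [  0.2633    0.1692    1.0763    0.2553]
  [  0.2741    0.1761    0.0998    1.2861]
Total output x = L · d:
  x_0 = 1.1143·82 + 0.2594·52 + 0.1262·73 + 0.3172·26 = 122.3190
  x_1 = 0.1341·82 + 1.1700·52 + 0.2228·73 + 0.2843·26 = 95.4929
  x_2 = 0.2633·82 + 0.1692·52 + 1.0763·73 + 0.2553·26 = 115.5985
  x_3 = 0.2741·82 + 0.1761·52 + 0.0998·73 + 1.2861·26 = 72.3576

72.3576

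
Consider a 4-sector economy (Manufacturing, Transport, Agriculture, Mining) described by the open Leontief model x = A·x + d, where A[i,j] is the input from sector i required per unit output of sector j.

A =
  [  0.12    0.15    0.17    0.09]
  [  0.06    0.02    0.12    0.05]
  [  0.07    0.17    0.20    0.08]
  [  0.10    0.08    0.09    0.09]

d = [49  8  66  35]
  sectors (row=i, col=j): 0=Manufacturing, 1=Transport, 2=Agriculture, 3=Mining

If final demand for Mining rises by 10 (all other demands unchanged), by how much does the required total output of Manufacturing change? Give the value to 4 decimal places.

Form M = I − A:
  [  0.88   -0.15   -0.17   -0.09]
  [ -0.06    0.98   -0.12   -0.05]
  [ -0.07   -0.17    0.80   -0.08]
  [ -0.10   -0.08   -0.09    0.91]
Leontief inverse L = M⁻¹:
  [  1.1961    0.2498    0.3096    0.1592]
  [  0.0984    1.0757    0.1919    0.0857]
  [  0.1410    0.2653    1.3362    0.1460]
  [  0.1540    0.1483    0.1830    1.1384]
Total output x = L · d:
  x_0 = 1.1961·49 + 0.2498·8 + 0.3096·66 + 0.1592·35 = 86.6115
  x_1 = 0.0984·49 + 1.0757·8 + 0.1919·66 + 0.0857·35 = 29.0904
  x_2 = 0.1410·49 + 0.2653·8 + 1.3362·66 + 0.1460·35 = 102.3259
  x_3 = 0.1540·49 + 0.1483·8 + 0.1830·66 + 1.1384·35 = 60.6568
Δx_0 = L[0,3] · Δd_3 = 0.1592 · 10 = 1.5923

1.5923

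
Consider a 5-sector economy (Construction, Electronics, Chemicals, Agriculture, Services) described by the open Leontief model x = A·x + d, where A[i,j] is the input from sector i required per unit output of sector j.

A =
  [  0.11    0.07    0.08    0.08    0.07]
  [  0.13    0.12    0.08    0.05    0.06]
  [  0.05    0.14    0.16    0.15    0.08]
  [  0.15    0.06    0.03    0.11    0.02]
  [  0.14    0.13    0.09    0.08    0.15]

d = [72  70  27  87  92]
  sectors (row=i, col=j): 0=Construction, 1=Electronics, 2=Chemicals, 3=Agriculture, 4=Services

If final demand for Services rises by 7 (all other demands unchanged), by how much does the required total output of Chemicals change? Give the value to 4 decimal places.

1.0977

Form M = I − A:
  [  0.89   -0.07   -0.08   -0.08   -0.07]
  [ -0.13    0.88   -0.08   -0.05   -0.06]
  [ -0.05   -0.14    0.84   -0.15   -0.08]
  [ -0.15   -0.06   -0.03    0.89   -0.02]
  [ -0.14   -0.13   -0.09   -0.08    0.85]
Leontief inverse L = M⁻¹:
  [  1.1991    0.1479    0.1473    0.1523    0.1266]
  [  0.2247    1.2050    0.1536    0.1246    0.1210]
  [  0.1757    0.2546    1.2574    0.2561    0.1568]
  [  0.2293    0.1203    0.0818    1.1704    0.0626]
  [  0.2720    0.2469    0.1886    0.1814    1.2383]
Total output x = L · d:
  x_0 = 1.1991·72 + 0.1479·70 + 0.1473·27 + 0.1523·87 + 0.1266·92 = 125.5625
  x_1 = 0.2247·72 + 1.2050·70 + 0.1536·27 + 0.1246·87 + 0.1210·92 = 126.6478
  x_2 = 0.1757·72 + 0.2546·70 + 1.2574·27 + 0.2561·87 + 0.1568·92 = 101.1317
  x_3 = 0.2293·72 + 0.1203·70 + 0.0818·27 + 1.1704·87 + 0.0626·92 = 134.7198
  x_4 = 0.2720·72 + 0.2469·70 + 0.1886·27 + 0.1814·87 + 1.2383·92 = 171.6734
Δx_2 = L[2,4] · Δd_4 = 0.1568 · 7 = 1.0977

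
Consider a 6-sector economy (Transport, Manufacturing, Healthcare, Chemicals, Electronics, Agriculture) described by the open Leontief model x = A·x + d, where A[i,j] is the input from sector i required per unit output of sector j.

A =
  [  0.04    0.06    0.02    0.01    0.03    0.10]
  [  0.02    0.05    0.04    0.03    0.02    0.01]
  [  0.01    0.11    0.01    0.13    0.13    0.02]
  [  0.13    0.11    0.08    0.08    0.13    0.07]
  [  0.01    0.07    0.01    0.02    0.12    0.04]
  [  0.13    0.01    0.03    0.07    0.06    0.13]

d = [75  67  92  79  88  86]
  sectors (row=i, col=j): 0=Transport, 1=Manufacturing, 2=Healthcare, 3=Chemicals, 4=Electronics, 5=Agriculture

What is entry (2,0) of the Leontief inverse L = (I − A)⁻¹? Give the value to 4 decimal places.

Form M = I − A:
  [  0.96   -0.06   -0.02   -0.01   -0.03   -0.10]
  [ -0.02    0.95   -0.04   -0.03   -0.02   -0.01]
  [ -0.01   -0.11    0.99   -0.13   -0.13   -0.02]
  [ -0.13   -0.11   -0.08    0.92   -0.13   -0.07]
  [ -0.01   -0.07   -0.01   -0.02    0.88   -0.04]
  [ -0.13   -0.01   -0.03   -0.07   -0.06    0.87]
Leontief inverse L = M⁻¹:
  [  1.0658    0.0799    0.0316    0.0297    0.0560    0.1291]
  [  0.0323    1.0687    0.0485    0.0447    0.0407    0.0226]
  [  0.0446    0.1551    1.0336    0.1596    0.1849    0.0520]
  [  0.1757    0.1696    0.1070    1.1233    0.2001    0.1242]
  [  0.0272    0.0938    0.0207    0.0359    1.1519    0.0605]
  [  0.1772    0.0497    0.0510    0.1033    0.1108    1.1849]
Total output x = L · d:
  x_0 = 1.0658·75 + 0.0799·67 + 0.0316·92 + 0.0297·79 + 0.0560·88 + 0.1291·86 = 106.5741
  x_1 = 0.0323·75 + 1.0687·67 + 0.0485·92 + 0.0447·79 + 0.0407·88 + 0.0226·86 = 87.5418
  x_2 = 0.0446·75 + 0.1551·67 + 1.0336·92 + 0.1596·79 + 0.1849·88 + 0.0520·86 = 142.1757
  x_3 = 0.1757·75 + 0.1696·67 + 0.1070·92 + 1.1233·79 + 0.2001·88 + 0.1242·86 = 151.4027
  x_4 = 0.0272·75 + 0.0938·67 + 0.0207·92 + 0.0359·79 + 1.1519·88 + 0.0605·86 = 119.6457
  x_5 = 0.1772·75 + 0.0497·67 + 0.0510·92 + 0.1033·79 + 0.1108·88 + 1.1849·86 = 141.1175

L[2,0] = 0.0446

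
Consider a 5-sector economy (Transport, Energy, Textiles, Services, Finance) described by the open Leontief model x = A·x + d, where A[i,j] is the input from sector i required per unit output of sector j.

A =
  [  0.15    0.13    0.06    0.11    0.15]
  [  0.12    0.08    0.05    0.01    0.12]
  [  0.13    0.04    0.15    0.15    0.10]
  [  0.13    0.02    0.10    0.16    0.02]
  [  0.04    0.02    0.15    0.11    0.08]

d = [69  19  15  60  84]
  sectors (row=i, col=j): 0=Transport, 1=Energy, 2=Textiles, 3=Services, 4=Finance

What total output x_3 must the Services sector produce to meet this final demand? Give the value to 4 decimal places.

Form M = I − A:
  [  0.85   -0.13   -0.06   -0.11   -0.15]
  [ -0.12    0.92   -0.05   -0.01   -0.12]
  [ -0.13   -0.04    0.85   -0.15   -0.10]
  [ -0.13   -0.02   -0.10    0.84   -0.02]
  [ -0.04   -0.02   -0.15   -0.11    0.92]
Leontief inverse L = M⁻¹:
  [  1.2795    0.1992    0.1754    0.2351    0.2588]
  [  0.2008    1.1269    0.1252    0.0876    0.1953]
  [  0.2624    0.1030    1.2704    0.2887    0.2006]
  [  0.2372    0.0713    0.1871    1.2683    0.0959]
  [  0.1311    0.0585    0.2398    0.2109    1.1466]
Total output x = L · d:
  x_0 = 1.2795·69 + 0.1992·19 + 0.1754·15 + 0.2351·60 + 0.2588·84 = 130.5484
  x_1 = 0.2008·69 + 1.1269·19 + 0.1252·15 + 0.0876·60 + 0.1953·84 = 58.8089
  x_2 = 0.2624·69 + 0.1030·19 + 1.2704·15 + 0.2887·60 + 0.2006·84 = 73.2919
  x_3 = 0.2372·69 + 0.0713·19 + 0.1871·15 + 1.2683·60 + 0.0959·84 = 104.6799
  x_4 = 0.1311·69 + 0.0585·19 + 0.2398·15 + 0.2109·60 + 1.1466·84 = 122.7247

104.6799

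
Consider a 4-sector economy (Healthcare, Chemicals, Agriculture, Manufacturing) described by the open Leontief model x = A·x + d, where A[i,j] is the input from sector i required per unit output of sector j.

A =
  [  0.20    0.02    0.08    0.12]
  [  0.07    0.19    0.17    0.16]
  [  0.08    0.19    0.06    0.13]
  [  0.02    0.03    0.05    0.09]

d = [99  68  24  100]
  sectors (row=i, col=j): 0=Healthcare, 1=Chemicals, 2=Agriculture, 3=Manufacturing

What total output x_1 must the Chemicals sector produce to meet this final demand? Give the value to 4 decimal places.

Form M = I − A:
  [  0.80   -0.02   -0.08   -0.12]
  [ -0.07    0.81   -0.17   -0.16]
  [ -0.08   -0.19    0.94   -0.13]
  [ -0.02   -0.03   -0.05    0.91]
Leontief inverse L = M⁻¹:
  [  1.2742    0.0697    0.1316    0.1991]
  [  0.1484    1.3111    0.2651    0.2880]
  [  0.1441    0.2792    1.1389    0.2308]
  [  0.0408    0.0601    0.0742    1.1255]
Total output x = L · d:
  x_0 = 1.2742·99 + 0.0697·68 + 0.1316·24 + 0.1991·100 = 153.9598
  x_1 = 0.1484·99 + 1.3111·68 + 0.2651·24 + 0.2880·100 = 139.0037
  x_2 = 0.1441·99 + 0.2792·68 + 1.1389·24 + 0.2308·100 = 83.6664
  x_3 = 0.0408·99 + 0.0601·68 + 0.0742·24 + 1.1255·100 = 122.4534

139.0037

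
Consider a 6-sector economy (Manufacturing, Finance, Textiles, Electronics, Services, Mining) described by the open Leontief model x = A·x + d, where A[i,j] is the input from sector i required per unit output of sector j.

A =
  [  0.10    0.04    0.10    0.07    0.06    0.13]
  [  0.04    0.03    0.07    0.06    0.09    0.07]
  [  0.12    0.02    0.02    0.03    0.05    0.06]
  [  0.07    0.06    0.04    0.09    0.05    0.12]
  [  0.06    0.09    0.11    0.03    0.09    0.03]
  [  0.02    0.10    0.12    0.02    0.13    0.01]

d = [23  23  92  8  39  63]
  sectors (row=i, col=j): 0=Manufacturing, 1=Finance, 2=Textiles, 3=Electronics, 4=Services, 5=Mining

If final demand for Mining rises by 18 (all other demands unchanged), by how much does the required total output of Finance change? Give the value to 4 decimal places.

1.9413

Form M = I − A:
  [  0.90   -0.04   -0.10   -0.07   -0.06   -0.13]
  [ -0.04    0.97   -0.07   -0.06   -0.09   -0.07]
  [ -0.12   -0.02    0.98   -0.03   -0.05   -0.06]
  [ -0.07   -0.06   -0.04    0.91   -0.05   -0.12]
  [ -0.06   -0.09   -0.11   -0.03    0.91   -0.03]
  [ -0.02   -0.10   -0.12   -0.02   -0.13    0.99]
Leontief inverse L = M⁻¹:
  [  1.1582    0.0888    0.1659    0.1087    0.1267    0.1854]
  [  0.0813    1.0659    0.1166    0.0873    0.1374    0.1079]
  [  0.1567    0.0504    1.0645    0.0556    0.0909    0.0982]
  [  0.1162    0.1039    0.0981    1.1252    0.1092    0.1683]
  [  0.1094    0.1252    0.1599    0.0612    1.1413    0.0749]
  [  0.0673    0.1341    0.1671    0.0485    0.1795    1.0499]
Total output x = L · d:
  x_0 = 1.1582·23 + 0.0888·23 + 0.1659·92 + 0.1087·8 + 0.1267·39 + 0.1854·63 = 61.4356
  x_1 = 0.0813·23 + 1.0659·23 + 0.1166·92 + 0.0873·8 + 0.1374·39 + 0.1079·63 = 49.9666
  x_2 = 0.1567·23 + 0.0504·23 + 1.0645·92 + 0.0556·8 + 0.0909·39 + 0.0982·63 = 112.8713
  x_3 = 0.1162·23 + 0.1039·23 + 0.0981·92 + 1.1252·8 + 0.1092·39 + 0.1683·63 = 37.9448
  x_4 = 0.1094·23 + 0.1252·23 + 0.1599·92 + 0.0612·8 + 1.1413·39 + 0.0749·63 = 69.8281
  x_5 = 0.0673·23 + 0.1341·23 + 0.1671·92 + 0.0485·8 + 0.1795·39 + 1.0499·63 = 93.5419
Δx_1 = L[1,5] · Δd_5 = 0.1079 · 18 = 1.9413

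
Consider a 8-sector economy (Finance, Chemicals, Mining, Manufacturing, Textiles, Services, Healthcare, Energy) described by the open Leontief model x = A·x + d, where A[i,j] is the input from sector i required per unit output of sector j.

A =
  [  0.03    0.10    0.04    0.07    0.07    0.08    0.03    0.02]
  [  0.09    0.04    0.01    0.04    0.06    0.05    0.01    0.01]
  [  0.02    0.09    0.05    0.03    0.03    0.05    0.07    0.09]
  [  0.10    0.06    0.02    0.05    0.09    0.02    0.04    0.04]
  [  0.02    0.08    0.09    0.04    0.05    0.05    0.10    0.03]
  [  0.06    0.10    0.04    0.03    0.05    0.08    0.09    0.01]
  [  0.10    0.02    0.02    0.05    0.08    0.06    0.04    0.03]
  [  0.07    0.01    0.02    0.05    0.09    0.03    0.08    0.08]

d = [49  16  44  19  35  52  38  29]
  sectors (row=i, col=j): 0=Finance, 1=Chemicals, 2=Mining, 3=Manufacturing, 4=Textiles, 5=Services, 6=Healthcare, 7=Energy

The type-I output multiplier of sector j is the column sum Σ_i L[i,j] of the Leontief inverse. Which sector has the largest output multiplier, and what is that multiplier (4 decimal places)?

Form M = I − A:
  [  0.97   -0.10   -0.04   -0.07   -0.07   -0.08   -0.03   -0.02]
  [ -0.09    0.96   -0.01   -0.04   -0.06   -0.05   -0.01   -0.01]
  [ -0.02   -0.09    0.95   -0.03   -0.03   -0.05   -0.07   -0.09]
  [ -0.10   -0.06   -0.02    0.95   -0.09   -0.02   -0.04   -0.04]
  [ -0.02   -0.08   -0.09   -0.04    0.95   -0.05   -0.10   -0.03]
  [ -0.06   -0.10   -0.04   -0.03   -0.05    0.92   -0.09   -0.01]
  [ -0.10   -0.02   -0.02   -0.05   -0.08   -0.06    0.96   -0.03]
  [ -0.07   -0.01   -0.02   -0.05   -0.09   -0.03   -0.08    0.92]
Leontief inverse L = M⁻¹:
  [  1.0771    0.1492    0.0677    0.1026    0.1171    0.1201    0.0715    0.0436]
  [  0.1203    1.0786    0.0315    0.0652    0.0941    0.0807    0.0395    0.0255]
  [  0.0677    0.1309    1.0741    0.0625    0.0782    0.0880    0.1106    0.1178]
  [  0.1420    0.1070    0.0484    1.0843    0.1373    0.0591    0.0794    0.0638]
  [  0.0693    0.1277    0.1181    0.0740    1.0991    0.0920    0.1432    0.0592]
  [  0.1096    0.1503    0.0678    0.0649    0.0993    1.1248    0.1312    0.0332]
  [  0.1397    0.0681    0.0482    0.0827    0.1251    0.0992    1.0804    0.0525]
  [  0.1150    0.0550    0.0494    0.0854    0.1407    0.0694    0.1248    1.1080]
Total output x = L · d:
  x_0 = 1.0771·49 + 0.1492·16 + 0.0677·44 + 0.1026·19 + 0.1171·35 + 0.1201·52 + 0.0715·38 + 0.0436·29 = 74.4164
  x_1 = 0.1203·49 + 1.0786·16 + 0.0315·44 + 0.0652·19 + 0.0941·35 + 0.0807·52 + 0.0395·38 + 0.0255·29 = 35.5087
  x_2 = 0.0677·49 + 0.1309·16 + 1.0741·44 + 0.0625·19 + 0.0782·35 + 0.0880·52 + 0.1106·38 + 0.1178·29 = 68.7944
  x_3 = 0.1420·49 + 0.1070·16 + 0.0484·44 + 1.0843·19 + 0.1373·35 + 0.0591·52 + 0.0794·38 + 0.0638·29 = 44.1531
  x_4 = 0.0693·49 + 0.1277·16 + 0.1181·44 + 0.0740·19 + 1.0991·35 + 0.0920·52 + 0.1432·38 + 0.0592·29 = 62.4506
  x_5 = 0.1096·49 + 0.1503·16 + 0.0678·44 + 0.0649·19 + 0.0993·35 + 1.1248·52 + 0.1312·38 + 0.0332·29 = 79.9013
  x_6 = 0.1397·49 + 0.0681·16 + 0.0482·44 + 0.0827·19 + 0.1251·35 + 0.0992·52 + 1.0804·38 + 0.0525·29 = 63.7471
  x_7 = 0.1150·49 + 0.0550·16 + 0.0494·44 + 0.0854·19 + 0.1407·35 + 0.0694·52 + 0.1248·38 + 1.1080·29 = 55.7230
Output multipliers (column sums of L):
  Finance: 1.8406
  Chemicals: 1.8668
  Mining: 1.5052
  Manufacturing: 1.6216
  Textiles: 1.8910
  Services: 1.7335
  Healthcare: 1.7807
  Energy: 1.5036

Textiles (1.8910)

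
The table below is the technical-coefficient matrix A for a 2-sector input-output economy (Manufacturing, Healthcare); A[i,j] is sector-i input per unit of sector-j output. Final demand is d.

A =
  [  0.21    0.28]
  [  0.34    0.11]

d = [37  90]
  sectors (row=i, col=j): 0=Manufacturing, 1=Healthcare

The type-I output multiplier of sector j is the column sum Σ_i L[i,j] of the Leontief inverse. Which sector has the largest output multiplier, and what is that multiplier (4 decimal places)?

Form M = I − A:
  [  0.79   -0.28]
  [ -0.34    0.89]
Leontief inverse L = M⁻¹:
  [  1.4641    0.4606]
  [  0.5593    1.2996]
Total output x = L · d:
  x_0 = 1.4641·37 + 0.4606·90 = 95.6243
  x_1 = 0.5593·37 + 1.2996·90 = 137.6542
Output multipliers (column sums of L):
  Manufacturing: 2.0234
  Healthcare: 1.7602

Manufacturing (2.0234)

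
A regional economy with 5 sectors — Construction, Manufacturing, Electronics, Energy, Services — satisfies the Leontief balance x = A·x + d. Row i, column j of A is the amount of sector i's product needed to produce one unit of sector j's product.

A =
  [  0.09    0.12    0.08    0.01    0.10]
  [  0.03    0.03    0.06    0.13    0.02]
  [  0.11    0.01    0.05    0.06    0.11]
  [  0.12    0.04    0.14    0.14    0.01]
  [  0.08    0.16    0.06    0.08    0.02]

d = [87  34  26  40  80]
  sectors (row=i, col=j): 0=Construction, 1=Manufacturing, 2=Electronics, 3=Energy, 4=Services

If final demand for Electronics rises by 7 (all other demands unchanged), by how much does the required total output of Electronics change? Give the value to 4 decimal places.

Form M = I − A:
  [  0.91   -0.12   -0.08   -0.01   -0.10]
  [ -0.03    0.97   -0.06   -0.13   -0.02]
  [ -0.11   -0.01    0.95   -0.06   -0.11]
  [ -0.12   -0.04   -0.14    0.86   -0.01]
  [ -0.08   -0.16   -0.06   -0.08    0.98]
Leontief inverse L = M⁻¹:
  [  1.1390    0.1668    0.1237    0.0596    0.1341]
  [  0.0732    1.0550    0.1007    0.1713    0.0421]
  [  0.1597    0.0585    1.0934    0.1001    0.1412]
  [  0.1899    0.0841    0.2012    1.1970    0.0559]
  [  0.1302    0.1963    0.1099    0.1367    1.0514]
Total output x = L · d:
  x_0 = 1.1390·87 + 0.1668·34 + 0.1237·26 + 0.0596·40 + 0.1341·80 = 121.0904
  x_1 = 0.0732·87 + 1.0550·34 + 0.1007·26 + 0.1713·40 + 0.0421·80 = 55.0756
  x_2 = 0.1597·87 + 0.0585·34 + 1.0934·26 + 0.1001·40 + 0.1412·80 = 59.6177
  x_3 = 0.1899·87 + 0.0841·34 + 0.2012·26 + 1.1970·40 + 0.0559·80 = 76.9590
  x_4 = 0.1302·87 + 0.1963·34 + 0.1099·26 + 0.1367·40 + 1.0514·80 = 110.4419
Δx_2 = L[2,2] · Δd_2 = 1.0934 · 7 = 7.6541

7.6541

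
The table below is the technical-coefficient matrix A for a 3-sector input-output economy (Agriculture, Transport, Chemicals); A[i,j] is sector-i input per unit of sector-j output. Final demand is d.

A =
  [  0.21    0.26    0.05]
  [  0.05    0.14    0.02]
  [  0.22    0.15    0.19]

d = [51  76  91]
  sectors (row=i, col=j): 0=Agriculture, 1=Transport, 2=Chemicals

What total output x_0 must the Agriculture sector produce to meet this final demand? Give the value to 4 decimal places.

Form M = I − A:
  [  0.79   -0.26   -0.05]
  [ -0.05    0.86   -0.02]
  [ -0.22   -0.15    0.81]
Leontief inverse L = M⁻¹:
  [  1.3175    0.4143    0.0916]
  [  0.0853    1.1946    0.0348]
  [  0.3736    0.3338    1.2659]
Total output x = L · d:
  x_0 = 1.3175·51 + 0.4143·76 + 0.0916·91 = 107.0130
  x_1 = 0.0853·51 + 1.1946·76 + 0.0348·91 = 98.3058
  x_2 = 0.3736·51 + 0.3338·76 + 1.2659·91 = 159.6157

107.0130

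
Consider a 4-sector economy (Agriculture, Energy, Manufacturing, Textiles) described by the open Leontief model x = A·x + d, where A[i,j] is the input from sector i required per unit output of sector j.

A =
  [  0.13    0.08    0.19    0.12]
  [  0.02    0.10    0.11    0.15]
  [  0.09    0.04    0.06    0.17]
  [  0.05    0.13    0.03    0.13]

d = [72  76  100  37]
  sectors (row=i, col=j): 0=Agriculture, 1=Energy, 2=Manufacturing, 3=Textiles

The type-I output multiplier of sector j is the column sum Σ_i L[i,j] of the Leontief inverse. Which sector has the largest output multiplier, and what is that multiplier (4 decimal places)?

Textiles (1.9402)

Form M = I − A:
  [  0.87   -0.08   -0.19   -0.12]
  [ -0.02    0.90   -0.11   -0.15]
  [ -0.09   -0.04    0.94   -0.17]
  [ -0.05   -0.13   -0.03    0.87]
Leontief inverse L = M⁻¹:
  [  1.1946    0.1532    0.2672    0.2434]
  [  0.0562    1.1573    0.1544    0.2374]
  [  0.1315    0.0974    1.1098    0.2518]
  [  0.0816    0.1851    0.0767    1.2076]
Total output x = L · d:
  x_0 = 1.1946·72 + 0.1532·76 + 0.2672·100 + 0.2434·37 = 133.3740
  x_1 = 0.0562·72 + 1.1573·76 + 0.1544·100 + 0.2374·37 = 116.2222
  x_2 = 0.1315·72 + 0.0974·76 + 1.1098·100 + 0.2518·37 = 137.1723
  x_3 = 0.0816·72 + 0.1851·76 + 0.0767·100 + 1.2076·37 = 72.2905
Output multipliers (column sums of L):
  Agriculture: 1.4639
  Energy: 1.5930
  Manufacturing: 1.6081
  Textiles: 1.9402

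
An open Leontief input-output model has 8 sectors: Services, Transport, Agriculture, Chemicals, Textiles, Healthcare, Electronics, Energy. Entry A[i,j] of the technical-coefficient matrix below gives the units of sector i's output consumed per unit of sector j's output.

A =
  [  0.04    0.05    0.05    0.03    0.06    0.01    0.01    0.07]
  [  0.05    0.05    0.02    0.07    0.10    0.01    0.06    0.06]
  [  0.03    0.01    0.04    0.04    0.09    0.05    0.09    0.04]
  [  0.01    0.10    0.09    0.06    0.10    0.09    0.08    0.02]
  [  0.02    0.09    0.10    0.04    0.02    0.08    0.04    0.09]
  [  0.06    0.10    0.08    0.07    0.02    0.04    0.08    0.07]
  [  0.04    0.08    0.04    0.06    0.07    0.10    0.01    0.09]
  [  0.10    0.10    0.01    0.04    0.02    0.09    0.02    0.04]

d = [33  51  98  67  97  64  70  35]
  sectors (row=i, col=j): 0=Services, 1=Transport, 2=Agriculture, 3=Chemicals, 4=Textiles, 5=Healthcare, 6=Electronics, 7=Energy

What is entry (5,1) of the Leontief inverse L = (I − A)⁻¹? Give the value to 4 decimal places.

L[5,1] = 0.1658

Form M = I − A:
  [  0.96   -0.05   -0.05   -0.03   -0.06   -0.01   -0.01   -0.07]
  [ -0.05    0.95   -0.02   -0.07   -0.10   -0.01   -0.06   -0.06]
  [ -0.03   -0.01    0.96   -0.04   -0.09   -0.05   -0.09   -0.04]
  [ -0.01   -0.10   -0.09    0.94   -0.10   -0.09   -0.08   -0.02]
  [ -0.02   -0.09   -0.10   -0.04    0.98   -0.08   -0.04   -0.09]
  [ -0.06   -0.10   -0.08   -0.07   -0.02    0.96   -0.08   -0.07]
  [ -0.04   -0.08   -0.04   -0.06   -0.07   -0.10    0.99   -0.09]
  [ -0.10   -0.10   -0.01   -0.04   -0.02   -0.09   -0.02    0.96]
Leontief inverse L = M⁻¹:
  [  1.0664    0.0905    0.0788    0.0581    0.0933    0.0430    0.0374    0.1033]
  [  0.0826    1.1082    0.0626    0.1089    0.1452    0.0579    0.0952    0.1069]
  [  0.0608    0.0647    1.0811    0.0771    0.1300    0.0966    0.1238    0.0860]
  [  0.0522    0.1729    0.1467    1.1148    0.1624    0.1498    0.1348    0.0827]
  [  0.0618    0.1510    0.1420    0.0860    1.0731    0.1292    0.0863    0.1398]
  [  0.1021    0.1658    0.1261    0.1192    0.0808    1.0938    0.1264    0.1247]
  [  0.0823    0.1478    0.0880    0.1072    0.1206    0.1505    1.0565    0.1425]
  [  0.1351    0.1545    0.0487    0.0799    0.0654    0.1261    0.0564    1.0855]
Total output x = L · d:
  x_0 = 1.0664·33 + 0.0905·51 + 0.0788·98 + 0.0581·67 + 0.0933·97 + 0.0430·64 + 0.0374·70 + 0.1033·35 = 69.4601
  x_1 = 0.0826·33 + 1.1082·51 + 0.0626·98 + 0.1089·67 + 0.1452·97 + 0.0579·64 + 0.0952·70 + 0.1069·35 = 100.8760
  x_2 = 0.0608·33 + 0.0647·51 + 1.0811·98 + 0.0771·67 + 0.1300·97 + 0.0966·64 + 0.1238·70 + 0.0860·35 = 146.8864
  x_3 = 0.0522·33 + 0.1729·51 + 0.1467·98 + 1.1148·67 + 0.1624·97 + 0.1498·64 + 0.1348·70 + 0.0827·35 = 137.2823
  x_4 = 0.0618·33 + 0.1510·51 + 0.1420·98 + 0.0860·67 + 1.0731·97 + 0.1292·64 + 0.0863·70 + 0.1398·35 = 152.7066
  x_5 = 0.1021·33 + 0.1658·51 + 0.1261·98 + 0.1192·67 + 0.0808·97 + 1.0938·64 + 0.1264·70 + 0.1247·35 = 123.2225
  x_6 = 0.0823·33 + 0.1478·51 + 0.0880·98 + 0.1072·67 + 0.1206·97 + 0.1505·64 + 1.0565·70 + 0.1425·35 = 126.3294
  x_7 = 0.1351·33 + 0.1545·51 + 0.0487·98 + 0.0799·67 + 0.0654·97 + 0.1261·64 + 0.0564·70 + 1.0855·35 = 78.8172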